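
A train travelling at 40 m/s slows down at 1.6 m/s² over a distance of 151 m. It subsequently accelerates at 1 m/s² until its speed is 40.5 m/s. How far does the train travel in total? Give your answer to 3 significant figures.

413 m

Phase 1 (decelerating): v₀ = 40.0 m/s, a = -1.6 m/s².
v² = v₀² + 2aΔx = 40.0² + 2·-1.6·151 = 1120 → v = 33.4 m/s
t = (v − v₀)/a = (33.4 − 40.0)/-1.6 = 4.11 s

Phase 2 (accelerating): v₀ = 33.4 m/s, a = 1 m/s².
v = v₀ + at → t = (40.5 − 33.4) / 1 = 7.08 s
v² = v₀² + 2aΔx → Δx = (40.5² − 33.4²)/(2·1) = 262 m
Total distance = 151 + 262 = 413 m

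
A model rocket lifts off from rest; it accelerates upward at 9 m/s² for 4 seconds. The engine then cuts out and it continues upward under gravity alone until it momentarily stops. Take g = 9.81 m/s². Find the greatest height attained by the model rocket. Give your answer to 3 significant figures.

138 m

Phase 1 (powered ascent): v₀ = 0 m/s, a = 9 m/s².
v = v₀ + at = 0 + (9)(4) = 36.0 m/s
Δx = v₀t + ½at² = 0·4 + 0.5·9·4² = 72.0 m

Phase 2 (coasting upward): v₀ = 36.0 m/s, a = -9.81 m/s².
v = v₀ + at → t = (0 − 36.0) / -9.81 = 3.67 s
v² = v₀² + 2aΔx → Δx = (0² − 36.0²)/(2·-9.81) = 66.1 m
Maximum height = 72.0 + 66.1 = 138 m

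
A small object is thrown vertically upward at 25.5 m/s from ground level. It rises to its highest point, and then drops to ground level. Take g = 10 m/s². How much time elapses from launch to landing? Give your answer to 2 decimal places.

Phase 1 (rising): v₀ = 25.5 m/s, a = -10 m/s².
v = v₀ + at → t = (0 − 25.5) / -10 = 2.55 s
v² = v₀² + 2aΔx → Δx = (0² − 25.5²)/(2·-10) = 32.5 m

Phase 2 (falling): v₀ = 0 m/s, a = -10 m/s².
Falls 32.5 m from rest: t = √(2·32.5/10) = 2.55 s; v = g·t = 25.5 m/s.
Total time = 2.55 + 2.55 = 5.10 s

5.10 s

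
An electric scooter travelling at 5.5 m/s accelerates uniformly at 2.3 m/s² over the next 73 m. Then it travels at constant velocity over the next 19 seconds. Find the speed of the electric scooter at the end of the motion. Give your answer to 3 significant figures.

19.1 m/s

Phase 1 (accelerating): v₀ = 5.50 m/s, a = 2.3 m/s².
v² = v₀² + 2aΔx = 5.50² + 2·2.3·73 = 366 → v = 19.1 m/s
t = (v − v₀)/a = (19.1 − 5.50)/2.3 = 5.93 s

Phase 2 (constant speed): v₀ = 19.1 m/s, a = 0 m/s².
v = v₀ + at = 19.1 + (0)(19) = 19.1 m/s
Δx = v₀t + ½at² = 19.1·19 + 0.5·0·19² = 364 m
Final speed = 19.1 m/s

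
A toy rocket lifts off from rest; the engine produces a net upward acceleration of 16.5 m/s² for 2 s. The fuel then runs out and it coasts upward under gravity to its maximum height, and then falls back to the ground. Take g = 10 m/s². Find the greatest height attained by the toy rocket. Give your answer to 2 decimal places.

Phase 1 (powered ascent): v₀ = 0 m/s, a = 16.5 m/s².
v = v₀ + at = 0 + (16.5)(2) = 33.0 m/s
Δx = v₀t + ½at² = 0·2 + 0.5·16.5·2² = 33.0 m

Phase 2 (coasting upward): v₀ = 33.0 m/s, a = -10 m/s².
v = v₀ + at → t = (0 − 33.0) / -10 = 3.30 s
v² = v₀² + 2aΔx → Δx = (0² − 33.0²)/(2·-10) = 54.5 m
Maximum height = 33.0 + 54.5 = 87.5 m

87.45 m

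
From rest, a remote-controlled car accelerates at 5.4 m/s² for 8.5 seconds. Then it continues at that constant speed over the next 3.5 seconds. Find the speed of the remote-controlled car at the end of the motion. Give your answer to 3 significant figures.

Phase 1 (accelerating): v₀ = 0 m/s, a = 5.4 m/s².
v = v₀ + at = 0 + (5.4)(8.5) = 45.9 m/s
Δx = v₀t + ½at² = 0·8.5 + 0.5·5.4·8.5² = 195 m

Phase 2 (constant speed): v₀ = 45.9 m/s, a = 0 m/s².
v = v₀ + at = 45.9 + (0)(3.5) = 45.9 m/s
Δx = v₀t + ½at² = 45.9·3.5 + 0.5·0·3.5² = 161 m
Final speed = 45.9 m/s

45.9 m/s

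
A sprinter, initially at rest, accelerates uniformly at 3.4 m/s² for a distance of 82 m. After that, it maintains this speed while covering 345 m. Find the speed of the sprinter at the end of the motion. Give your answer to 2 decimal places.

23.61 m/s

Phase 1 (accelerating): v₀ = 0 m/s, a = 3.4 m/s².
v² = v₀² + 2aΔx = 0² + 2·3.4·82 = 558 → v = 23.6 m/s
t = (v − v₀)/a = (23.6 − 0)/3.4 = 6.95 s

Phase 2 (constant speed): v₀ = 23.6 m/s, a = 0 m/s².
Constant speed: t = d/v = 345/23.6 = 14.6 s
Final speed = 23.6 m/s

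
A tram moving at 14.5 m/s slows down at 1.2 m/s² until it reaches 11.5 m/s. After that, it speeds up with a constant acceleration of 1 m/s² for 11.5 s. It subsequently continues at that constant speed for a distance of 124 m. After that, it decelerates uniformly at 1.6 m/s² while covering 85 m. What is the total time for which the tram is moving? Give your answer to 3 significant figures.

Phase 1 (decelerating): v₀ = 14.5 m/s, a = -1.2 m/s².
v = v₀ + at → t = (11.5 − 14.5) / -1.2 = 2.50 s
v² = v₀² + 2aΔx → Δx = (11.5² − 14.5²)/(2·-1.2) = 32.5 m

Phase 2 (accelerating): v₀ = 11.5 m/s, a = 1 m/s².
v = v₀ + at = 11.5 + (1)(11.5) = 23.0 m/s
Δx = v₀t + ½at² = 11.5·11.5 + 0.5·1·11.5² = 198 m

Phase 3 (constant speed): v₀ = 23.0 m/s, a = 0 m/s².
Constant speed: t = d/v = 124/23.0 = 5.39 s

Phase 4 (decelerating): v₀ = 23.0 m/s, a = -1.6 m/s².
v² = v₀² + 2aΔx = 23.0² + 2·-1.6·85 = 257 → v = 16.0 m/s
t = (v − v₀)/a = (16.0 − 23.0)/-1.6 = 4.36 s
Total time = 2.50 + 11.5 + 5.39 + 4.36 = 23.7 s

23.7 s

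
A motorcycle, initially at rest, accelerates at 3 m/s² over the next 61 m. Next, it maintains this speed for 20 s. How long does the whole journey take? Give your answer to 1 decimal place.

26.4 s

Phase 1 (accelerating): v₀ = 0 m/s, a = 3 m/s².
v² = v₀² + 2aΔx = 0² + 2·3·61 = 366 → v = 19.1 m/s
t = (v − v₀)/a = (19.1 − 0)/3 = 6.38 s

Phase 2 (constant speed): v₀ = 19.1 m/s, a = 0 m/s².
v = v₀ + at = 19.1 + (0)(20) = 19.1 m/s
Δx = v₀t + ½at² = 19.1·20 + 0.5·0·20² = 383 m
Total time = 6.38 + 20.0 = 26.4 s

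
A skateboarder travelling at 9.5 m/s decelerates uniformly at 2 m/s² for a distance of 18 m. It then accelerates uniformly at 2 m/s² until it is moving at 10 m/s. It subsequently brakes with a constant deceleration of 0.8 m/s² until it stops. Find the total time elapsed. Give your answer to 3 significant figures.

18.0 s

Phase 1 (decelerating): v₀ = 9.50 m/s, a = -2 m/s².
v² = v₀² + 2aΔx = 9.50² + 2·-2·18 = 18.2 → v = 4.27 m/s
t = (v − v₀)/a = (4.27 − 9.50)/-2 = 2.61 s

Phase 2 (accelerating): v₀ = 4.27 m/s, a = 2 m/s².
v = v₀ + at → t = (10 − 4.27) / 2 = 2.86 s
v² = v₀² + 2aΔx → Δx = (10² − 4.27²)/(2·2) = 20.4 m

Phase 3 (decelerating): v₀ = 10.0 m/s, a = -0.8 m/s².
v = v₀ + at → t = (0 − 10.0) / -0.8 = 12.5 s
v² = v₀² + 2aΔx → Δx = (0² − 10.0²)/(2·-0.8) = 62.5 m
Total time = 2.61 + 2.86 + 12.5 = 18.0 s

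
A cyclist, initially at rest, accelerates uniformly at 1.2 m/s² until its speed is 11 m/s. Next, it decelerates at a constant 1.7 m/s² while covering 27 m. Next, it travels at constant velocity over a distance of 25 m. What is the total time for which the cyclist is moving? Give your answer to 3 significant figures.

Phase 1 (accelerating): v₀ = 0 m/s, a = 1.2 m/s².
v = v₀ + at → t = (11 − 0) / 1.2 = 9.17 s
v² = v₀² + 2aΔx → Δx = (11² − 0²)/(2·1.2) = 50.4 m

Phase 2 (decelerating): v₀ = 11.0 m/s, a = -1.7 m/s².
v² = v₀² + 2aΔx = 11.0² + 2·-1.7·27 = 29.2 → v = 5.40 m/s
t = (v − v₀)/a = (5.40 − 11.0)/-1.7 = 3.29 s

Phase 3 (constant speed): v₀ = 5.40 m/s, a = 0 m/s².
Constant speed: t = d/v = 25/5.40 = 4.63 s
Total time = 9.17 + 3.29 + 4.63 = 17.1 s

17.1 s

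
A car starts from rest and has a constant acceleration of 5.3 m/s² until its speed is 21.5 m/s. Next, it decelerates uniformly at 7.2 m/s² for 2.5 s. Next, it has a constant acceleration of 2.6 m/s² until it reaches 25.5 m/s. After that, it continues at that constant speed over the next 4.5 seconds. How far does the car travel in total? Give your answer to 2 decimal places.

312.30 m

Phase 1 (accelerating): v₀ = 0 m/s, a = 5.3 m/s².
v = v₀ + at → t = (21.5 − 0) / 5.3 = 4.06 s
v² = v₀² + 2aΔx → Δx = (21.5² − 0²)/(2·5.3) = 43.6 m

Phase 2 (decelerating): v₀ = 21.5 m/s, a = -7.2 m/s².
v = v₀ + at = 21.5 + (-7.2)(2.5) = 3.50 m/s
Δx = v₀t + ½at² = 21.5·2.5 + 0.5·-7.2·2.5² = 31.2 m

Phase 3 (accelerating): v₀ = 3.50 m/s, a = 2.6 m/s².
v = v₀ + at → t = (25.5 − 3.50) / 2.6 = 8.46 s
v² = v₀² + 2aΔx → Δx = (25.5² − 3.50²)/(2·2.6) = 123 m

Phase 4 (constant speed): v₀ = 25.5 m/s, a = 0 m/s².
v = v₀ + at = 25.5 + (0)(4.5) = 25.5 m/s
Δx = v₀t + ½at² = 25.5·4.5 + 0.5·0·4.5² = 115 m
Total distance = 43.6 + 31.2 + 123 + 115 = 312 m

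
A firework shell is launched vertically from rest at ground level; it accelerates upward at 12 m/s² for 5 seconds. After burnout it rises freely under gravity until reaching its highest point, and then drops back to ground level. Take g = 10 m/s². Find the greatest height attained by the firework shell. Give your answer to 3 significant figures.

330 m

Phase 1 (powered ascent): v₀ = 0 m/s, a = 12 m/s².
v = v₀ + at = 0 + (12)(5) = 60.0 m/s
Δx = v₀t + ½at² = 0·5 + 0.5·12·5² = 150 m

Phase 2 (coasting upward): v₀ = 60.0 m/s, a = -10 m/s².
v = v₀ + at → t = (0 − 60.0) / -10 = 6.00 s
v² = v₀² + 2aΔx → Δx = (0² − 60.0²)/(2·-10) = 180 m
Maximum height = 150 + 180 = 330 m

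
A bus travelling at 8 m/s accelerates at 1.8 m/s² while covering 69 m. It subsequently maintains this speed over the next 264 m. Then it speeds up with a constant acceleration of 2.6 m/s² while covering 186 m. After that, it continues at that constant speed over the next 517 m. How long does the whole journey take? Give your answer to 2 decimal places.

Phase 1 (accelerating): v₀ = 8.00 m/s, a = 1.8 m/s².
v² = v₀² + 2aΔx = 8.00² + 2·1.8·69 = 312 → v = 17.7 m/s
t = (v − v₀)/a = (17.7 − 8.00)/1.8 = 5.37 s

Phase 2 (constant speed): v₀ = 17.7 m/s, a = 0 m/s².
Constant speed: t = d/v = 264/17.7 = 14.9 s

Phase 3 (accelerating): v₀ = 17.7 m/s, a = 2.6 m/s².
v² = v₀² + 2aΔx = 17.7² + 2·2.6·186 = 1280 → v = 35.8 m/s
t = (v − v₀)/a = (35.8 − 17.7)/2.6 = 6.96 s

Phase 4 (constant speed): v₀ = 35.8 m/s, a = 0 m/s².
Constant speed: t = d/v = 517/35.8 = 14.5 s
Total time = 5.37 + 14.9 + 6.96 + 14.5 = 41.7 s

41.72 s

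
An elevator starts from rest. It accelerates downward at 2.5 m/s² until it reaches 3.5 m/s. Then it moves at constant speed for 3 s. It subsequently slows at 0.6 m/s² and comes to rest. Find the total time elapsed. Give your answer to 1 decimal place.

Phase 1 (accelerating): v₀ = 0 m/s, a = 2.5 m/s².
v = v₀ + at → t = (3.5 − 0) / 2.5 = 1.40 s
v² = v₀² + 2aΔx → Δx = (3.5² − 0²)/(2·2.5) = 2.45 m

Phase 2 (constant speed): v₀ = 3.50 m/s, a = 0 m/s².
v = v₀ + at = 3.50 + (0)(3) = 3.50 m/s
Δx = v₀t + ½at² = 3.50·3 + 0.5·0·3² = 10.5 m

Phase 3 (decelerating): v₀ = 3.50 m/s, a = -0.6 m/s².
v = v₀ + at → t = (0 − 3.50) / -0.6 = 5.83 s
v² = v₀² + 2aΔx → Δx = (0² − 3.50²)/(2·-0.6) = 10.2 m
Total time = 1.40 + 3.00 + 5.83 = 10.2 s

10.2 s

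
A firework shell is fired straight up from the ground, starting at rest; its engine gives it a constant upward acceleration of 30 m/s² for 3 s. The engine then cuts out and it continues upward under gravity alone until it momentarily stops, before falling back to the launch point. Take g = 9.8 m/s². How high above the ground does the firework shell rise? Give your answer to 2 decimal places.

Phase 1 (powered ascent): v₀ = 0 m/s, a = 30 m/s².
v = v₀ + at = 0 + (30)(3) = 90.0 m/s
Δx = v₀t + ½at² = 0·3 + 0.5·30·3² = 135 m

Phase 2 (coasting upward): v₀ = 90.0 m/s, a = -9.8 m/s².
v = v₀ + at → t = (0 − 90.0) / -9.8 = 9.18 s
v² = v₀² + 2aΔx → Δx = (0² − 90.0²)/(2·-9.8) = 413 m
Maximum height = 135 + 413 = 548 m

548.27 m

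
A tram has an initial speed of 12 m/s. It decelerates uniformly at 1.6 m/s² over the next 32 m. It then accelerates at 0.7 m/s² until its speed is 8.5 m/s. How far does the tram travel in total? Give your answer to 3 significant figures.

Phase 1 (decelerating): v₀ = 12.0 m/s, a = -1.6 m/s².
v² = v₀² + 2aΔx = 12.0² + 2·-1.6·32 = 41.6 → v = 6.45 m/s
t = (v − v₀)/a = (6.45 − 12.0)/-1.6 = 3.47 s

Phase 2 (accelerating): v₀ = 6.45 m/s, a = 0.7 m/s².
v = v₀ + at → t = (8.5 − 6.45) / 0.7 = 2.93 s
v² = v₀² + 2aΔx → Δx = (8.5² − 6.45²)/(2·0.7) = 21.9 m
Total distance = 32.0 + 21.9 = 53.9 m

53.9 m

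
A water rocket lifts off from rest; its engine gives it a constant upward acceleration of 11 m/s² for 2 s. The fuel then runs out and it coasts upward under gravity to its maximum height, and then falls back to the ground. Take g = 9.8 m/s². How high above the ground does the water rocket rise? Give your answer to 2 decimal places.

Phase 1 (powered ascent): v₀ = 0 m/s, a = 11 m/s².
v = v₀ + at = 0 + (11)(2) = 22.0 m/s
Δx = v₀t + ½at² = 0·2 + 0.5·11·2² = 22.0 m

Phase 2 (coasting upward): v₀ = 22.0 m/s, a = -9.8 m/s².
v = v₀ + at → t = (0 − 22.0) / -9.8 = 2.24 s
v² = v₀² + 2aΔx → Δx = (0² − 22.0²)/(2·-9.8) = 24.7 m
Maximum height = 22.0 + 24.7 = 46.7 m

46.69 m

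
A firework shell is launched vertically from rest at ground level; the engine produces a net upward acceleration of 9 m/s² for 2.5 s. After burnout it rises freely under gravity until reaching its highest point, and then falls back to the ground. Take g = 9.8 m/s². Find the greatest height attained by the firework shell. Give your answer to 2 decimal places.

Phase 1 (powered ascent): v₀ = 0 m/s, a = 9 m/s².
v = v₀ + at = 0 + (9)(2.5) = 22.5 m/s
Δx = v₀t + ½at² = 0·2.5 + 0.5·9·2.5² = 28.1 m

Phase 2 (coasting upward): v₀ = 22.5 m/s, a = -9.8 m/s².
v = v₀ + at → t = (0 − 22.5) / -9.8 = 2.30 s
v² = v₀² + 2aΔx → Δx = (0² − 22.5²)/(2·-9.8) = 25.8 m
Maximum height = 28.1 + 25.8 = 54.0 m

53.95 m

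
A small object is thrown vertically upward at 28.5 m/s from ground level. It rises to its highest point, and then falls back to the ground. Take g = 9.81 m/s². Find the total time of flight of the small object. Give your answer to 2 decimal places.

5.81 s

Phase 1 (rising): v₀ = 28.5 m/s, a = -9.81 m/s².
v = v₀ + at → t = (0 − 28.5) / -9.81 = 2.91 s
v² = v₀² + 2aΔx → Δx = (0² − 28.5²)/(2·-9.81) = 41.4 m

Phase 2 (falling): v₀ = 0 m/s, a = -9.81 m/s².
Falls 41.4 m from rest: t = √(2·41.4/9.81) = 2.91 s; v = g·t = 28.5 m/s.
Total time = 2.91 + 2.91 = 5.81 s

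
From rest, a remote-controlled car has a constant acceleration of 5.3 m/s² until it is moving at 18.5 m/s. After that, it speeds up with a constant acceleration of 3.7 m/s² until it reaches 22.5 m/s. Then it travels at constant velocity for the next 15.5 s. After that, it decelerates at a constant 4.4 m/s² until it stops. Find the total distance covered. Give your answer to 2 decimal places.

460.73 m

Phase 1 (accelerating): v₀ = 0 m/s, a = 5.3 m/s².
v = v₀ + at → t = (18.5 − 0) / 5.3 = 3.49 s
v² = v₀² + 2aΔx → Δx = (18.5² − 0²)/(2·5.3) = 32.3 m

Phase 2 (accelerating): v₀ = 18.5 m/s, a = 3.7 m/s².
v = v₀ + at → t = (22.5 − 18.5) / 3.7 = 1.08 s
v² = v₀² + 2aΔx → Δx = (22.5² − 18.5²)/(2·3.7) = 22.2 m

Phase 3 (constant speed): v₀ = 22.5 m/s, a = 0 m/s².
v = v₀ + at = 22.5 + (0)(15.5) = 22.5 m/s
Δx = v₀t + ½at² = 22.5·15.5 + 0.5·0·15.5² = 349 m

Phase 4 (decelerating): v₀ = 22.5 m/s, a = -4.4 m/s².
v = v₀ + at → t = (0 − 22.5) / -4.4 = 5.11 s
v² = v₀² + 2aΔx → Δx = (0² − 22.5²)/(2·-4.4) = 57.5 m
Total distance = 32.3 + 22.2 + 349 + 57.5 = 461 m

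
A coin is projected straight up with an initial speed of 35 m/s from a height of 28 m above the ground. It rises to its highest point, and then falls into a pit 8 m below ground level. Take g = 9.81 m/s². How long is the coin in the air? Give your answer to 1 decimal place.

Phase 1 (rising): v₀ = 35.0 m/s, a = -9.81 m/s².
v = v₀ + at → t = (0 − 35.0) / -9.81 = 3.57 s
v² = v₀² + 2aΔx → Δx = (0² − 35.0²)/(2·-9.81) = 62.4 m

Phase 2 (falling): v₀ = 0 m/s, a = -9.81 m/s².
Falls 98.4 m from rest: t = √(2·98.4/9.81) = 4.48 s; v = g·t = 43.9 m/s.
Total time = 3.57 + 4.48 = 8.05 s

8.0 s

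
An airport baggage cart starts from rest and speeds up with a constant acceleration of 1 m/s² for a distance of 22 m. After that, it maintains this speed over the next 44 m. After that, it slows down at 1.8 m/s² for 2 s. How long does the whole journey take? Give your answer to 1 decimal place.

15.3 s

Phase 1 (accelerating): v₀ = 0 m/s, a = 1 m/s².
v² = v₀² + 2aΔx = 0² + 2·1·22 = 44.0 → v = 6.63 m/s
t = (v − v₀)/a = (6.63 − 0)/1 = 6.63 s

Phase 2 (constant speed): v₀ = 6.63 m/s, a = 0 m/s².
Constant speed: t = d/v = 44/6.63 = 6.63 s

Phase 3 (decelerating): v₀ = 6.63 m/s, a = -1.8 m/s².
v = v₀ + at = 6.63 + (-1.8)(2) = 3.03 m/s
Δx = v₀t + ½at² = 6.63·2 + 0.5·-1.8·2² = 9.67 m
Total time = 6.63 + 6.63 + 2.00 = 15.3 s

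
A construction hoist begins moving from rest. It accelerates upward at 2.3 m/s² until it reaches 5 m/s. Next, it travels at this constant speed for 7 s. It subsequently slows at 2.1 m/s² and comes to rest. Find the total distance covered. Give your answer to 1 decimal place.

46.4 m

Phase 1 (accelerating): v₀ = 0 m/s, a = 2.3 m/s².
v = v₀ + at → t = (5 − 0) / 2.3 = 2.17 s
v² = v₀² + 2aΔx → Δx = (5² − 0²)/(2·2.3) = 5.43 m

Phase 2 (constant speed): v₀ = 5.00 m/s, a = 0 m/s².
v = v₀ + at = 5.00 + (0)(7) = 5.00 m/s
Δx = v₀t + ½at² = 5.00·7 + 0.5·0·7² = 35.0 m

Phase 3 (decelerating): v₀ = 5.00 m/s, a = -2.1 m/s².
v = v₀ + at → t = (0 − 5.00) / -2.1 = 2.38 s
v² = v₀² + 2aΔx → Δx = (0² − 5.00²)/(2·-2.1) = 5.95 m
Total distance = 5.43 + 35.0 + 5.95 = 46.4 m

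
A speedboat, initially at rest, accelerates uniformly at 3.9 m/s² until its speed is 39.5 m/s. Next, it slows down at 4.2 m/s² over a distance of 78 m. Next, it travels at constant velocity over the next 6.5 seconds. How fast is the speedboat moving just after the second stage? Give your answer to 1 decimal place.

Phase 1 (accelerating): v₀ = 0 m/s, a = 3.9 m/s².
v = v₀ + at → t = (39.5 − 0) / 3.9 = 10.1 s
v² = v₀² + 2aΔx → Δx = (39.5² − 0²)/(2·3.9) = 200 m

Phase 2 (decelerating): v₀ = 39.5 m/s, a = -4.2 m/s².
v² = v₀² + 2aΔx = 39.5² + 2·-4.2·78 = 905 → v = 30.1 m/s
t = (v − v₀)/a = (30.1 − 39.5)/-4.2 = 2.24 s
Speed at end of phase 2 = 30.1 m/s

30.1 m/s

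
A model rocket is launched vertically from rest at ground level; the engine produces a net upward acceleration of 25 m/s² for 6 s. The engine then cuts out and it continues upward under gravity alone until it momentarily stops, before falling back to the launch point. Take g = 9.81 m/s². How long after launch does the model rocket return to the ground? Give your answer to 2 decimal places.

Phase 1 (powered ascent): v₀ = 0 m/s, a = 25 m/s².
v = v₀ + at = 0 + (25)(6) = 150 m/s
Δx = v₀t + ½at² = 0·6 + 0.5·25·6² = 450 m

Phase 2 (coasting upward): v₀ = 150 m/s, a = -9.81 m/s².
v = v₀ + at → t = (0 − 150) / -9.81 = 15.3 s
v² = v₀² + 2aΔx → Δx = (0² − 150²)/(2·-9.81) = 1150 m

Phase 3 (free fall): v₀ = 0 m/s, a = -9.81 m/s².
Falls 1600 m from rest: t = √(2·1600/9.81) = 18.0 s; v = g·t = 177 m/s.
Total time = 6.00 + 15.3 + 18.0 = 39.3 s

39.33 s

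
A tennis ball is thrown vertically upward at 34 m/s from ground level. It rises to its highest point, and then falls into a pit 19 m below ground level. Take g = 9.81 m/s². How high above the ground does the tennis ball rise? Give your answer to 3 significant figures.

58.9 m

Phase 1 (rising): v₀ = 34.0 m/s, a = -9.81 m/s².
v = v₀ + at → t = (0 − 34.0) / -9.81 = 3.47 s
v² = v₀² + 2aΔx → Δx = (0² − 34.0²)/(2·-9.81) = 58.9 m
Maximum height = 58.9 m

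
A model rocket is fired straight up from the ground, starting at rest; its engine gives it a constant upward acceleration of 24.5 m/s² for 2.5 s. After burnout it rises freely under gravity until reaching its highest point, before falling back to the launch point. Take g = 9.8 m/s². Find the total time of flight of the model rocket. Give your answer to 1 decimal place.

Phase 1 (powered ascent): v₀ = 0 m/s, a = 24.5 m/s².
v = v₀ + at = 0 + (24.5)(2.5) = 61.2 m/s
Δx = v₀t + ½at² = 0·2.5 + 0.5·24.5·2.5² = 76.6 m

Phase 2 (coasting upward): v₀ = 61.2 m/s, a = -9.8 m/s².
v = v₀ + at → t = (0 − 61.2) / -9.8 = 6.25 s
v² = v₀² + 2aΔx → Δx = (0² − 61.2²)/(2·-9.8) = 191 m

Phase 3 (free fall): v₀ = 0 m/s, a = -9.8 m/s².
Falls 268 m from rest: t = √(2·268/9.8) = 7.40 s; v = g·t = 72.5 m/s.
Total time = 2.50 + 6.25 + 7.40 = 16.1 s

16.1 s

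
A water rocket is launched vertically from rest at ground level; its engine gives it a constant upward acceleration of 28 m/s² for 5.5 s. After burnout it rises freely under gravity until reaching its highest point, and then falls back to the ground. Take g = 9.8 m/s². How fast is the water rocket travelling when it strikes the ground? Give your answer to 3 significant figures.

179 m/s

Phase 1 (powered ascent): v₀ = 0 m/s, a = 28 m/s².
v = v₀ + at = 0 + (28)(5.5) = 154 m/s
Δx = v₀t + ½at² = 0·5.5 + 0.5·28·5.5² = 424 m

Phase 2 (coasting upward): v₀ = 154 m/s, a = -9.8 m/s².
v = v₀ + at → t = (0 − 154) / -9.8 = 15.7 s
v² = v₀² + 2aΔx → Δx = (0² − 154²)/(2·-9.8) = 1210 m

Phase 3 (free fall): v₀ = 0 m/s, a = -9.8 m/s².
Falls 1630 m from rest: t = √(2·1630/9.8) = 18.3 s; v = g·t = 179 m/s.
Impact speed = 179 m/s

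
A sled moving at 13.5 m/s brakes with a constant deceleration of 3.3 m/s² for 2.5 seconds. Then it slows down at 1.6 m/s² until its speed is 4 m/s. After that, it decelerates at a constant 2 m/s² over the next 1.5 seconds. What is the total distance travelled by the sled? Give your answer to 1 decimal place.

Phase 1 (decelerating): v₀ = 13.5 m/s, a = -3.3 m/s².
v = v₀ + at = 13.5 + (-3.3)(2.5) = 5.25 m/s
Δx = v₀t + ½at² = 13.5·2.5 + 0.5·-3.3·2.5² = 23.4 m

Phase 2 (decelerating): v₀ = 5.25 m/s, a = -1.6 m/s².
v = v₀ + at → t = (4 − 5.25) / -1.6 = 0.781 s
v² = v₀² + 2aΔx → Δx = (4² − 5.25²)/(2·-1.6) = 3.61 m

Phase 3 (decelerating): v₀ = 4.00 m/s, a = -2 m/s².
v = v₀ + at = 4.00 + (-2)(1.5) = 1.00 m/s
Δx = v₀t + ½at² = 4.00·1.5 + 0.5·-2·1.5² = 3.75 m
Total distance = 23.4 + 3.61 + 3.75 = 30.8 m

30.8 m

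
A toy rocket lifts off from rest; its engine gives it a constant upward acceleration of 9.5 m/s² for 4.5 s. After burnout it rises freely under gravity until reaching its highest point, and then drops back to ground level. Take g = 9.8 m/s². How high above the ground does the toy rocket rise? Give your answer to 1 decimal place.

189.4 m

Phase 1 (powered ascent): v₀ = 0 m/s, a = 9.5 m/s².
v = v₀ + at = 0 + (9.5)(4.5) = 42.8 m/s
Δx = v₀t + ½at² = 0·4.5 + 0.5·9.5·4.5² = 96.2 m

Phase 2 (coasting upward): v₀ = 42.8 m/s, a = -9.8 m/s².
v = v₀ + at → t = (0 − 42.8) / -9.8 = 4.36 s
v² = v₀² + 2aΔx → Δx = (0² − 42.8²)/(2·-9.8) = 93.2 m
Maximum height = 96.2 + 93.2 = 189 m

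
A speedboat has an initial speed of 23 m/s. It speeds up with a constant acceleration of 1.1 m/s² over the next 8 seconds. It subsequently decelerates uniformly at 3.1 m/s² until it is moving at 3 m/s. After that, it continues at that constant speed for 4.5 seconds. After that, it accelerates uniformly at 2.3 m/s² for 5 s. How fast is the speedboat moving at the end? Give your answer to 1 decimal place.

14.5 m/s

Phase 1 (accelerating): v₀ = 23.0 m/s, a = 1.1 m/s².
v = v₀ + at = 23.0 + (1.1)(8) = 31.8 m/s
Δx = v₀t + ½at² = 23.0·8 + 0.5·1.1·8² = 219 m

Phase 2 (decelerating): v₀ = 31.8 m/s, a = -3.1 m/s².
v = v₀ + at → t = (3 − 31.8) / -3.1 = 9.29 s
v² = v₀² + 2aΔx → Δx = (3² − 31.8²)/(2·-3.1) = 162 m

Phase 3 (constant speed): v₀ = 3.00 m/s, a = 0 m/s².
v = v₀ + at = 3.00 + (0)(4.5) = 3.00 m/s
Δx = v₀t + ½at² = 3.00·4.5 + 0.5·0·4.5² = 13.5 m

Phase 4 (accelerating): v₀ = 3.00 m/s, a = 2.3 m/s².
v = v₀ + at = 3.00 + (2.3)(5) = 14.5 m/s
Δx = v₀t + ½at² = 3.00·5 + 0.5·2.3·5² = 43.8 m
Final speed = 14.5 m/s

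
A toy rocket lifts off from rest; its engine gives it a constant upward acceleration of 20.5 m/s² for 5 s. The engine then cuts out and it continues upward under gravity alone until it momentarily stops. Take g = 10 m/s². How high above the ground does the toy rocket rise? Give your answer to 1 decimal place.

Phase 1 (powered ascent): v₀ = 0 m/s, a = 20.5 m/s².
v = v₀ + at = 0 + (20.5)(5) = 102 m/s
Δx = v₀t + ½at² = 0·5 + 0.5·20.5·5² = 256 m

Phase 2 (coasting upward): v₀ = 102 m/s, a = -10 m/s².
v = v₀ + at → t = (0 − 102) / -10 = 10.2 s
v² = v₀² + 2aΔx → Δx = (0² − 102²)/(2·-10) = 525 m
Maximum height = 256 + 525 = 782 m

781.6 m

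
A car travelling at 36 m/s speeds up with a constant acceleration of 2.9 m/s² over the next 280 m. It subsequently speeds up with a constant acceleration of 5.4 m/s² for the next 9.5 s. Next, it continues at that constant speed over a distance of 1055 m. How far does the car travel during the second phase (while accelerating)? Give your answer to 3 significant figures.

757 m

Phase 1 (accelerating): v₀ = 36.0 m/s, a = 2.9 m/s².
v² = v₀² + 2aΔx = 36.0² + 2·2.9·280 = 2920 → v = 54.0 m/s
t = (v − v₀)/a = (54.0 − 36.0)/2.9 = 6.22 s

Phase 2 (accelerating): v₀ = 54.0 m/s, a = 5.4 m/s².
v = v₀ + at = 54.0 + (5.4)(9.5) = 105 m/s
Δx = v₀t + ½at² = 54.0·9.5 + 0.5·5.4·9.5² = 757 m
Distance in phase 2 = 757 m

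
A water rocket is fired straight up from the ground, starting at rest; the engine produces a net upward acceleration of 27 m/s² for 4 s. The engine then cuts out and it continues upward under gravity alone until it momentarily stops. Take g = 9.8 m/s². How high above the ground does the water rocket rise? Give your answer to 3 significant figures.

Phase 1 (powered ascent): v₀ = 0 m/s, a = 27 m/s².
v = v₀ + at = 0 + (27)(4) = 108 m/s
Δx = v₀t + ½at² = 0·4 + 0.5·27·4² = 216 m

Phase 2 (coasting upward): v₀ = 108 m/s, a = -9.8 m/s².
v = v₀ + at → t = (0 − 108) / -9.8 = 11.0 s
v² = v₀² + 2aΔx → Δx = (0² − 108²)/(2·-9.8) = 595 m
Maximum height = 216 + 595 = 811 m

811 m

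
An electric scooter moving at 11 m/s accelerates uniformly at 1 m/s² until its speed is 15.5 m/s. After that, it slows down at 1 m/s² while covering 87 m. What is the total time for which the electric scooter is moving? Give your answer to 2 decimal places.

11.86 s

Phase 1 (accelerating): v₀ = 11.0 m/s, a = 1 m/s².
v = v₀ + at → t = (15.5 − 11.0) / 1 = 4.50 s
v² = v₀² + 2aΔx → Δx = (15.5² − 11.0²)/(2·1) = 59.6 m

Phase 2 (decelerating): v₀ = 15.5 m/s, a = -1 m/s².
v² = v₀² + 2aΔx = 15.5² + 2·-1·87 = 66.2 → v = 8.14 m/s
t = (v − v₀)/a = (8.14 − 15.5)/-1 = 7.36 s
Total time = 4.50 + 7.36 = 11.9 s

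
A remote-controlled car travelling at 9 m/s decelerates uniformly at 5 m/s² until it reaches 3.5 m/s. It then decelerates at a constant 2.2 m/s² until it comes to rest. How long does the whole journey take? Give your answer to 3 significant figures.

Phase 1 (decelerating): v₀ = 9.00 m/s, a = -5 m/s².
v = v₀ + at → t = (3.5 − 9.00) / -5 = 1.10 s
v² = v₀² + 2aΔx → Δx = (3.5² − 9.00²)/(2·-5) = 6.88 m

Phase 2 (decelerating): v₀ = 3.50 m/s, a = -2.2 m/s².
v = v₀ + at → t = (0 − 3.50) / -2.2 = 1.59 s
v² = v₀² + 2aΔx → Δx = (0² − 3.50²)/(2·-2.2) = 2.78 m
Total time = 1.10 + 1.59 = 2.69 s

2.69 s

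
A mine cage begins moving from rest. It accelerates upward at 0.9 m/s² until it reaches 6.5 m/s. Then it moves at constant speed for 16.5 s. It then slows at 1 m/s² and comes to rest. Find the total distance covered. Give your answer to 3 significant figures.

152 m

Phase 1 (accelerating): v₀ = 0 m/s, a = 0.9 m/s².
v = v₀ + at → t = (6.5 − 0) / 0.9 = 7.22 s
v² = v₀² + 2aΔx → Δx = (6.5² − 0²)/(2·0.9) = 23.5 m

Phase 2 (constant speed): v₀ = 6.50 m/s, a = 0 m/s².
v = v₀ + at = 6.50 + (0)(16.5) = 6.50 m/s
Δx = v₀t + ½at² = 6.50·16.5 + 0.5·0·16.5² = 107 m

Phase 3 (decelerating): v₀ = 6.50 m/s, a = -1 m/s².
v = v₀ + at → t = (0 − 6.50) / -1 = 6.50 s
v² = v₀² + 2aΔx → Δx = (0² − 6.50²)/(2·-1) = 21.1 m
Total distance = 23.5 + 107 + 21.1 = 152 m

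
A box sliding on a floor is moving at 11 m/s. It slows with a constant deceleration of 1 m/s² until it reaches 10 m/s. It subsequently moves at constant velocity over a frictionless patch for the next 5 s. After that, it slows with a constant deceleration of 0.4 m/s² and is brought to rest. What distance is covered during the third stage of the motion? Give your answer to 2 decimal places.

Phase 1 (decelerating): v₀ = 11.0 m/s, a = -1 m/s².
v = v₀ + at → t = (10 − 11.0) / -1 = 1.00 s
v² = v₀² + 2aΔx → Δx = (10² − 11.0²)/(2·-1) = 10.5 m

Phase 2 (constant speed): v₀ = 10.0 m/s, a = 0 m/s².
v = v₀ + at = 10.0 + (0)(5) = 10.0 m/s
Δx = v₀t + ½at² = 10.0·5 + 0.5·0·5² = 50.0 m

Phase 3 (decelerating): v₀ = 10.0 m/s, a = -0.4 m/s².
v = v₀ + at → t = (0 − 10.0) / -0.4 = 25.0 s
v² = v₀² + 2aΔx → Δx = (0² − 10.0²)/(2·-0.4) = 125 m
Distance in phase 3 = 125 m

125.00 m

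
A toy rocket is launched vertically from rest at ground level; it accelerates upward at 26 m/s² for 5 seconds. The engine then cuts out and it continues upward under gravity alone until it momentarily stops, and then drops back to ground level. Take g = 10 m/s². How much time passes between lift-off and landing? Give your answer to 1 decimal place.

33.3 s

Phase 1 (powered ascent): v₀ = 0 m/s, a = 26 m/s².
v = v₀ + at = 0 + (26)(5) = 130 m/s
Δx = v₀t + ½at² = 0·5 + 0.5·26·5² = 325 m

Phase 2 (coasting upward): v₀ = 130 m/s, a = -10 m/s².
v = v₀ + at → t = (0 − 130) / -10 = 13.0 s
v² = v₀² + 2aΔx → Δx = (0² − 130²)/(2·-10) = 845 m

Phase 3 (free fall): v₀ = 0 m/s, a = -10 m/s².
Falls 1170 m from rest: t = √(2·1170/10) = 15.3 s; v = g·t = 153 m/s.
Total time = 5.00 + 13.0 + 15.3 = 33.3 s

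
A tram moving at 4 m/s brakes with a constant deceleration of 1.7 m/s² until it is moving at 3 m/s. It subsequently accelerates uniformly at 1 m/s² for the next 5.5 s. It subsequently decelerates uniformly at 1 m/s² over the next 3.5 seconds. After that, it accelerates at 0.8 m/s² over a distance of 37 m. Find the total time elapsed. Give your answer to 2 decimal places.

14.81 s

Phase 1 (decelerating): v₀ = 4.00 m/s, a = -1.7 m/s².
v = v₀ + at → t = (3 − 4.00) / -1.7 = 0.588 s
v² = v₀² + 2aΔx → Δx = (3² − 4.00²)/(2·-1.7) = 2.06 m

Phase 2 (accelerating): v₀ = 3.00 m/s, a = 1 m/s².
v = v₀ + at = 3.00 + (1)(5.5) = 8.50 m/s
Δx = v₀t + ½at² = 3.00·5.5 + 0.5·1·5.5² = 31.6 m

Phase 3 (decelerating): v₀ = 8.50 m/s, a = -1 m/s².
v = v₀ + at = 8.50 + (-1)(3.5) = 5.00 m/s
Δx = v₀t + ½at² = 8.50·3.5 + 0.5·-1·3.5² = 23.6 m

Phase 4 (accelerating): v₀ = 5.00 m/s, a = 0.8 m/s².
v² = v₀² + 2aΔx = 5.00² + 2·0.8·37 = 84.2 → v = 9.18 m/s
t = (v − v₀)/a = (9.18 − 5.00)/0.8 = 5.22 s
Total time = 0.588 + 5.50 + 3.50 + 5.22 = 14.8 s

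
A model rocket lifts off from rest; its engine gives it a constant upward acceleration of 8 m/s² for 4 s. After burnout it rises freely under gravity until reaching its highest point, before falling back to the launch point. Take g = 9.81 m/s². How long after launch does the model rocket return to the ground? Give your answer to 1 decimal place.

12.1 s

Phase 1 (powered ascent): v₀ = 0 m/s, a = 8 m/s².
v = v₀ + at = 0 + (8)(4) = 32.0 m/s
Δx = v₀t + ½at² = 0·4 + 0.5·8·4² = 64.0 m

Phase 2 (coasting upward): v₀ = 32.0 m/s, a = -9.81 m/s².
v = v₀ + at → t = (0 − 32.0) / -9.81 = 3.26 s
v² = v₀² + 2aΔx → Δx = (0² − 32.0²)/(2·-9.81) = 52.2 m

Phase 3 (free fall): v₀ = 0 m/s, a = -9.81 m/s².
Falls 116 m from rest: t = √(2·116/9.81) = 4.87 s; v = g·t = 47.7 m/s.
Total time = 4.00 + 3.26 + 4.87 = 12.1 s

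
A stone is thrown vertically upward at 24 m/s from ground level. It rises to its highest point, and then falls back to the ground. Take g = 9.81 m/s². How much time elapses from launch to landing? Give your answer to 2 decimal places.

4.89 s

Phase 1 (rising): v₀ = 24.0 m/s, a = -9.81 m/s².
v = v₀ + at → t = (0 − 24.0) / -9.81 = 2.45 s
v² = v₀² + 2aΔx → Δx = (0² − 24.0²)/(2·-9.81) = 29.4 m

Phase 2 (falling): v₀ = 0 m/s, a = -9.81 m/s².
Falls 29.4 m from rest: t = √(2·29.4/9.81) = 2.45 s; v = g·t = 24.0 m/s.
Total time = 2.45 + 2.45 = 4.89 s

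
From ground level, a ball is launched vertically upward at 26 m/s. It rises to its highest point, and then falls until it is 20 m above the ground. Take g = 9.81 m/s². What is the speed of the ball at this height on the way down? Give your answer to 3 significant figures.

16.8 m/s

Phase 1 (rising): v₀ = 26.0 m/s, a = -9.81 m/s².
v = v₀ + at → t = (0 − 26.0) / -9.81 = 2.65 s
v² = v₀² + 2aΔx → Δx = (0² − 26.0²)/(2·-9.81) = 34.5 m

Phase 2 (falling): v₀ = 0 m/s, a = -9.81 m/s².
Falls 14.5 m from rest: t = √(2·14.5/9.81) = 1.72 s; v = g·t = 16.8 m/s.
Final speed = 16.8 m/s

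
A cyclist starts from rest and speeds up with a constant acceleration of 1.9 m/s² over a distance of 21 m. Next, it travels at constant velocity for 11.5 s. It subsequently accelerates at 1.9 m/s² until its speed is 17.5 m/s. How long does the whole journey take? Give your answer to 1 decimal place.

20.7 s

Phase 1 (accelerating): v₀ = 0 m/s, a = 1.9 m/s².
v² = v₀² + 2aΔx = 0² + 2·1.9·21 = 79.8 → v = 8.93 m/s
t = (v − v₀)/a = (8.93 − 0)/1.9 = 4.70 s

Phase 2 (constant speed): v₀ = 8.93 m/s, a = 0 m/s².
v = v₀ + at = 8.93 + (0)(11.5) = 8.93 m/s
Δx = v₀t + ½at² = 8.93·11.5 + 0.5·0·11.5² = 103 m

Phase 3 (accelerating): v₀ = 8.93 m/s, a = 1.9 m/s².
v = v₀ + at → t = (17.5 − 8.93) / 1.9 = 4.51 s
v² = v₀² + 2aΔx → Δx = (17.5² − 8.93²)/(2·1.9) = 59.6 m
Total time = 4.70 + 11.5 + 4.51 = 20.7 s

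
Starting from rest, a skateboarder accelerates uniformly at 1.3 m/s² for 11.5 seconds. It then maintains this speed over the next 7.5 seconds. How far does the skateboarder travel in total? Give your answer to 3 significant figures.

198 m

Phase 1 (accelerating): v₀ = 0 m/s, a = 1.3 m/s².
v = v₀ + at = 0 + (1.3)(11.5) = 15.0 m/s
Δx = v₀t + ½at² = 0·11.5 + 0.5·1.3·11.5² = 86.0 m

Phase 2 (constant speed): v₀ = 15.0 m/s, a = 0 m/s².
v = v₀ + at = 15.0 + (0)(7.5) = 15.0 m/s
Δx = v₀t + ½at² = 15.0·7.5 + 0.5·0·7.5² = 112 m
Total distance = 86.0 + 112 = 198 m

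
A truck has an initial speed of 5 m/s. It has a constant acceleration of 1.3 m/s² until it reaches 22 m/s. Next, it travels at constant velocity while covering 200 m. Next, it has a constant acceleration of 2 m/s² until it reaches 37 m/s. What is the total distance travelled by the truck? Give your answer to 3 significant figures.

Phase 1 (accelerating): v₀ = 5.00 m/s, a = 1.3 m/s².
v = v₀ + at → t = (22 − 5.00) / 1.3 = 13.1 s
v² = v₀² + 2aΔx → Δx = (22² − 5.00²)/(2·1.3) = 177 m

Phase 2 (constant speed): v₀ = 22.0 m/s, a = 0 m/s².
Constant speed: t = d/v = 200/22.0 = 9.09 s

Phase 3 (accelerating): v₀ = 22.0 m/s, a = 2 m/s².
v = v₀ + at → t = (37 − 22.0) / 2 = 7.50 s
v² = v₀² + 2aΔx → Δx = (37² − 22.0²)/(2·2) = 221 m
Total distance = 177 + 200 + 221 = 598 m

598 m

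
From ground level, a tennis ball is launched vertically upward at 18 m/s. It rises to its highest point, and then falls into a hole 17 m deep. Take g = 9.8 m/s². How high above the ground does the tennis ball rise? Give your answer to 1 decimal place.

Phase 1 (rising): v₀ = 18.0 m/s, a = -9.8 m/s².
v = v₀ + at → t = (0 − 18.0) / -9.8 = 1.84 s
v² = v₀² + 2aΔx → Δx = (0² − 18.0²)/(2·-9.8) = 16.5 m
Maximum height = 16.5 m

16.5 m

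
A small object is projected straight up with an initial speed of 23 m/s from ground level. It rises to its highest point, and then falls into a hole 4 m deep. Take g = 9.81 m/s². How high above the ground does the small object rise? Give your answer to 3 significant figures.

Phase 1 (rising): v₀ = 23.0 m/s, a = -9.81 m/s².
v = v₀ + at → t = (0 − 23.0) / -9.81 = 2.34 s
v² = v₀² + 2aΔx → Δx = (0² − 23.0²)/(2·-9.81) = 27.0 m
Maximum height = 27.0 m

27.0 m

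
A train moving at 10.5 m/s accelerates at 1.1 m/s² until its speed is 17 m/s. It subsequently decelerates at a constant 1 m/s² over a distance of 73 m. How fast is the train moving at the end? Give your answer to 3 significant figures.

12.0 m/s

Phase 1 (accelerating): v₀ = 10.5 m/s, a = 1.1 m/s².
v = v₀ + at → t = (17 − 10.5) / 1.1 = 5.91 s
v² = v₀² + 2aΔx → Δx = (17² − 10.5²)/(2·1.1) = 81.2 m

Phase 2 (decelerating): v₀ = 17.0 m/s, a = -1 m/s².
v² = v₀² + 2aΔx = 17.0² + 2·-1·73 = 143 → v = 12.0 m/s
t = (v − v₀)/a = (12.0 − 17.0)/-1 = 5.04 s
Final speed = 12.0 m/s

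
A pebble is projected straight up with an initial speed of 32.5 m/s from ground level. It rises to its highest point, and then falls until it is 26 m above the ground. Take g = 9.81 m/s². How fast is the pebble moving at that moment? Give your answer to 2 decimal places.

Phase 1 (rising): v₀ = 32.5 m/s, a = -9.81 m/s².
v = v₀ + at → t = (0 − 32.5) / -9.81 = 3.31 s
v² = v₀² + 2aΔx → Δx = (0² − 32.5²)/(2·-9.81) = 53.8 m

Phase 2 (falling): v₀ = 0 m/s, a = -9.81 m/s².
Falls 27.8 m from rest: t = √(2·27.8/9.81) = 2.38 s; v = g·t = 23.4 m/s.
Final speed = 23.4 m/s

23.37 m/s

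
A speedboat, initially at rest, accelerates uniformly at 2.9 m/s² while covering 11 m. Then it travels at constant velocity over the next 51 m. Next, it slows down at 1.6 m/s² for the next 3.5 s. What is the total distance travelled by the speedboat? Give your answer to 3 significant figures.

80.2 m

Phase 1 (accelerating): v₀ = 0 m/s, a = 2.9 m/s².
v² = v₀² + 2aΔx = 0² + 2·2.9·11 = 63.8 → v = 7.99 m/s
t = (v − v₀)/a = (7.99 − 0)/2.9 = 2.75 s

Phase 2 (constant speed): v₀ = 7.99 m/s, a = 0 m/s².
Constant speed: t = d/v = 51/7.99 = 6.38 s

Phase 3 (decelerating): v₀ = 7.99 m/s, a = -1.6 m/s².
v = v₀ + at = 7.99 + (-1.6)(3.5) = 2.39 m/s
Δx = v₀t + ½at² = 7.99·3.5 + 0.5·-1.6·3.5² = 18.2 m
Total distance = 11.0 + 51.0 + 18.2 = 80.2 m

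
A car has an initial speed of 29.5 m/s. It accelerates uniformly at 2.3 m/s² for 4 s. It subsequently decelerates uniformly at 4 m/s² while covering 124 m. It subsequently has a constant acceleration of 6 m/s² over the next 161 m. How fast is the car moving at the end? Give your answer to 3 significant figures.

Phase 1 (accelerating): v₀ = 29.5 m/s, a = 2.3 m/s².
v = v₀ + at = 29.5 + (2.3)(4) = 38.7 m/s
Δx = v₀t + ½at² = 29.5·4 + 0.5·2.3·4² = 136 m

Phase 2 (decelerating): v₀ = 38.7 m/s, a = -4 m/s².
v² = v₀² + 2aΔx = 38.7² + 2·-4·124 = 506 → v = 22.5 m/s
t = (v − v₀)/a = (22.5 − 38.7)/-4 = 4.05 s

Phase 3 (accelerating): v₀ = 22.5 m/s, a = 6 m/s².
v² = v₀² + 2aΔx = 22.5² + 2·6·161 = 2440 → v = 49.4 m/s
t = (v − v₀)/a = (49.4 − 22.5)/6 = 4.48 s
Final speed = 49.4 m/s

49.4 m/s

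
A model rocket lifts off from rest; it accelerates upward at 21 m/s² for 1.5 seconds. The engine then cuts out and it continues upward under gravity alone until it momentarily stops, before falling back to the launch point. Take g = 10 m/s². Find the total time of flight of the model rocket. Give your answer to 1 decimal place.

Phase 1 (powered ascent): v₀ = 0 m/s, a = 21 m/s².
v = v₀ + at = 0 + (21)(1.5) = 31.5 m/s
Δx = v₀t + ½at² = 0·1.5 + 0.5·21·1.5² = 23.6 m

Phase 2 (coasting upward): v₀ = 31.5 m/s, a = -10 m/s².
v = v₀ + at → t = (0 − 31.5) / -10 = 3.15 s
v² = v₀² + 2aΔx → Δx = (0² − 31.5²)/(2·-10) = 49.6 m

Phase 3 (free fall): v₀ = 0 m/s, a = -10 m/s².
Falls 73.2 m from rest: t = √(2·73.2/10) = 3.83 s; v = g·t = 38.3 m/s.
Total time = 1.50 + 3.15 + 3.83 = 8.48 s

8.5 s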